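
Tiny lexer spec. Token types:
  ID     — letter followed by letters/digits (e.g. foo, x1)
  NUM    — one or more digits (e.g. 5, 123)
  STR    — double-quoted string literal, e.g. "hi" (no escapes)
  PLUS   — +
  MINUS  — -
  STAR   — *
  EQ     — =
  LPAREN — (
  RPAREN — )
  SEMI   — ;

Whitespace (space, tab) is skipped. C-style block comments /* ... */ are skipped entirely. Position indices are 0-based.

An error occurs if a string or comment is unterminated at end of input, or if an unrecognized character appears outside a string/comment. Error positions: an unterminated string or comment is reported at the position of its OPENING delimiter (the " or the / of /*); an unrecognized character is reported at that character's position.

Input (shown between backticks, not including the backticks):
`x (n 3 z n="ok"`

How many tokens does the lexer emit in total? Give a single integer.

Answer: 8

Derivation:
pos=0: emit ID 'x' (now at pos=1)
pos=2: emit LPAREN '('
pos=3: emit ID 'n' (now at pos=4)
pos=5: emit NUM '3' (now at pos=6)
pos=7: emit ID 'z' (now at pos=8)
pos=9: emit ID 'n' (now at pos=10)
pos=10: emit EQ '='
pos=11: enter STRING mode
pos=11: emit STR "ok" (now at pos=15)
DONE. 8 tokens: [ID, LPAREN, ID, NUM, ID, ID, EQ, STR]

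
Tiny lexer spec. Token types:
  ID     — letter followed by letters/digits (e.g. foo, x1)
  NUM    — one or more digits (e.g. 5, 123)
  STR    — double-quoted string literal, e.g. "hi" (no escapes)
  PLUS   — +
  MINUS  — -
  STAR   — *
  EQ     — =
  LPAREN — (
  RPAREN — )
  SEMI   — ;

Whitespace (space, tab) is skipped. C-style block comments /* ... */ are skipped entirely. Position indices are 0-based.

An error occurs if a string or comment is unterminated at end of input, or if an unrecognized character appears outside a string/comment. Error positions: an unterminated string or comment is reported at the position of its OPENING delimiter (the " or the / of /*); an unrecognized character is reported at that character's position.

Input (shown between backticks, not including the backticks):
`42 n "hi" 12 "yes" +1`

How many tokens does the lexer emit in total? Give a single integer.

pos=0: emit NUM '42' (now at pos=2)
pos=3: emit ID 'n' (now at pos=4)
pos=5: enter STRING mode
pos=5: emit STR "hi" (now at pos=9)
pos=10: emit NUM '12' (now at pos=12)
pos=13: enter STRING mode
pos=13: emit STR "yes" (now at pos=18)
pos=19: emit PLUS '+'
pos=20: emit NUM '1' (now at pos=21)
DONE. 7 tokens: [NUM, ID, STR, NUM, STR, PLUS, NUM]

Answer: 7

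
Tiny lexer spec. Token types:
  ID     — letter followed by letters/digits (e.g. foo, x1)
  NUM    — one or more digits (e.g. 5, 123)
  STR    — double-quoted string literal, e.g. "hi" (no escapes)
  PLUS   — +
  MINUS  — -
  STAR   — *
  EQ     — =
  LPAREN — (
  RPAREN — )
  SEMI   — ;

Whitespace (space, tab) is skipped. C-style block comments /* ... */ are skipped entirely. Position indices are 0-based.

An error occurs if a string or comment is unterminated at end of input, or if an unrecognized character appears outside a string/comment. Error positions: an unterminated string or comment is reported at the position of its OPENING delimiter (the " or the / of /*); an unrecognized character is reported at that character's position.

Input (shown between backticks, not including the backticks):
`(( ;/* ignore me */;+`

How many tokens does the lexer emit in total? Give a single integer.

Answer: 5

Derivation:
pos=0: emit LPAREN '('
pos=1: emit LPAREN '('
pos=3: emit SEMI ';'
pos=4: enter COMMENT mode (saw '/*')
exit COMMENT mode (now at pos=19)
pos=19: emit SEMI ';'
pos=20: emit PLUS '+'
DONE. 5 tokens: [LPAREN, LPAREN, SEMI, SEMI, PLUS]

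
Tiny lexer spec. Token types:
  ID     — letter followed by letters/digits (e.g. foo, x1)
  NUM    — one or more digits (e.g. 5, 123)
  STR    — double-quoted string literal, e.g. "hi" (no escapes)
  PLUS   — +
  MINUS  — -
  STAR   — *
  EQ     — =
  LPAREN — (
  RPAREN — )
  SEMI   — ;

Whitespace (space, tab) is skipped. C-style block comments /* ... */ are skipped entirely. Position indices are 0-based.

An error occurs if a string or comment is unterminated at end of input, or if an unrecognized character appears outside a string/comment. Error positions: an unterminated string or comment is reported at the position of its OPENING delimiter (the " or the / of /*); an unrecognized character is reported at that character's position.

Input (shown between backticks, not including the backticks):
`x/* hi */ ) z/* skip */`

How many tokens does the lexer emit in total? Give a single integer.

pos=0: emit ID 'x' (now at pos=1)
pos=1: enter COMMENT mode (saw '/*')
exit COMMENT mode (now at pos=9)
pos=10: emit RPAREN ')'
pos=12: emit ID 'z' (now at pos=13)
pos=13: enter COMMENT mode (saw '/*')
exit COMMENT mode (now at pos=23)
DONE. 3 tokens: [ID, RPAREN, ID]

Answer: 3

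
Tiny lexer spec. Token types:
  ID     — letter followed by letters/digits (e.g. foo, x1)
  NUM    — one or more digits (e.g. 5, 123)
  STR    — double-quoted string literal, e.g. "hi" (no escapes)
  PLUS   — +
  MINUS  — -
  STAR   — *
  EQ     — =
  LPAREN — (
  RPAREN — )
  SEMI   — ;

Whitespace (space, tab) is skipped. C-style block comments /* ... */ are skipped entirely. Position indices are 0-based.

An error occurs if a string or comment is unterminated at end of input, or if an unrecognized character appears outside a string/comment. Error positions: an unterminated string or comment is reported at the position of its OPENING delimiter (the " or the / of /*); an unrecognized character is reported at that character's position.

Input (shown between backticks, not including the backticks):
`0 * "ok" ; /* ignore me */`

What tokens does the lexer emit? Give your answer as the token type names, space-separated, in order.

pos=0: emit NUM '0' (now at pos=1)
pos=2: emit STAR '*'
pos=4: enter STRING mode
pos=4: emit STR "ok" (now at pos=8)
pos=9: emit SEMI ';'
pos=11: enter COMMENT mode (saw '/*')
exit COMMENT mode (now at pos=26)
DONE. 4 tokens: [NUM, STAR, STR, SEMI]

Answer: NUM STAR STR SEMI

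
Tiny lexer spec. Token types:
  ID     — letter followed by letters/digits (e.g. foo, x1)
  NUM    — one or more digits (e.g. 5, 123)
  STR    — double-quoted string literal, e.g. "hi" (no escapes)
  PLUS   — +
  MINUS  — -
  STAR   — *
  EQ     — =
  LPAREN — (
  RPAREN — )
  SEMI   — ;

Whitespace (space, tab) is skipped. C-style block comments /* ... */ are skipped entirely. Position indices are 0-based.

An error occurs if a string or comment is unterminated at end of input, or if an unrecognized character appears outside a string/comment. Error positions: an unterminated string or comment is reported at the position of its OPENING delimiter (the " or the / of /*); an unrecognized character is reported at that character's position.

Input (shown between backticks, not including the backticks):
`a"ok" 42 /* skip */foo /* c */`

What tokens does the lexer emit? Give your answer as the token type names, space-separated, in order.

pos=0: emit ID 'a' (now at pos=1)
pos=1: enter STRING mode
pos=1: emit STR "ok" (now at pos=5)
pos=6: emit NUM '42' (now at pos=8)
pos=9: enter COMMENT mode (saw '/*')
exit COMMENT mode (now at pos=19)
pos=19: emit ID 'foo' (now at pos=22)
pos=23: enter COMMENT mode (saw '/*')
exit COMMENT mode (now at pos=30)
DONE. 4 tokens: [ID, STR, NUM, ID]

Answer: ID STR NUM ID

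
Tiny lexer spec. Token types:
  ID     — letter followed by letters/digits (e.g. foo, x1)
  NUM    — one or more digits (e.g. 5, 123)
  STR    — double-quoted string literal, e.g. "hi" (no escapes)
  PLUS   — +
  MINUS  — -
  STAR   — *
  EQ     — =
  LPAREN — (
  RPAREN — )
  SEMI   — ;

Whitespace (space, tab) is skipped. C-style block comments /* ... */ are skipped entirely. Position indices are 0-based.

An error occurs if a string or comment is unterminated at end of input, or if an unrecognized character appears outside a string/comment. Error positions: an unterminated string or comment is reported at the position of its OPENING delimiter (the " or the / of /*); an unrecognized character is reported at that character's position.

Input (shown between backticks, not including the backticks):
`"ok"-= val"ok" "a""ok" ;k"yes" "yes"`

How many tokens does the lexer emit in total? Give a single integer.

Answer: 11

Derivation:
pos=0: enter STRING mode
pos=0: emit STR "ok" (now at pos=4)
pos=4: emit MINUS '-'
pos=5: emit EQ '='
pos=7: emit ID 'val' (now at pos=10)
pos=10: enter STRING mode
pos=10: emit STR "ok" (now at pos=14)
pos=15: enter STRING mode
pos=15: emit STR "a" (now at pos=18)
pos=18: enter STRING mode
pos=18: emit STR "ok" (now at pos=22)
pos=23: emit SEMI ';'
pos=24: emit ID 'k' (now at pos=25)
pos=25: enter STRING mode
pos=25: emit STR "yes" (now at pos=30)
pos=31: enter STRING mode
pos=31: emit STR "yes" (now at pos=36)
DONE. 11 tokens: [STR, MINUS, EQ, ID, STR, STR, STR, SEMI, ID, STR, STR]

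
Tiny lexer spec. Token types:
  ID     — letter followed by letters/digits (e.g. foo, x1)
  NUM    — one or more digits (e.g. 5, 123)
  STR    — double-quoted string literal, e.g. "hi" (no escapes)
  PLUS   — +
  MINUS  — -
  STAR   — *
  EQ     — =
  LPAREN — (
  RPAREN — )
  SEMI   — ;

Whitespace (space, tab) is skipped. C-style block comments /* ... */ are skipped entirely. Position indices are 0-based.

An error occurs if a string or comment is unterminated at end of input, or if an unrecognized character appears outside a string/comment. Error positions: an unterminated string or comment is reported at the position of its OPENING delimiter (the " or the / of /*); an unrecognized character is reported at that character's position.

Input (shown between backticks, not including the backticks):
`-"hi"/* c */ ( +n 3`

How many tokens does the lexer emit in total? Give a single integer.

pos=0: emit MINUS '-'
pos=1: enter STRING mode
pos=1: emit STR "hi" (now at pos=5)
pos=5: enter COMMENT mode (saw '/*')
exit COMMENT mode (now at pos=12)
pos=13: emit LPAREN '('
pos=15: emit PLUS '+'
pos=16: emit ID 'n' (now at pos=17)
pos=18: emit NUM '3' (now at pos=19)
DONE. 6 tokens: [MINUS, STR, LPAREN, PLUS, ID, NUM]

Answer: 6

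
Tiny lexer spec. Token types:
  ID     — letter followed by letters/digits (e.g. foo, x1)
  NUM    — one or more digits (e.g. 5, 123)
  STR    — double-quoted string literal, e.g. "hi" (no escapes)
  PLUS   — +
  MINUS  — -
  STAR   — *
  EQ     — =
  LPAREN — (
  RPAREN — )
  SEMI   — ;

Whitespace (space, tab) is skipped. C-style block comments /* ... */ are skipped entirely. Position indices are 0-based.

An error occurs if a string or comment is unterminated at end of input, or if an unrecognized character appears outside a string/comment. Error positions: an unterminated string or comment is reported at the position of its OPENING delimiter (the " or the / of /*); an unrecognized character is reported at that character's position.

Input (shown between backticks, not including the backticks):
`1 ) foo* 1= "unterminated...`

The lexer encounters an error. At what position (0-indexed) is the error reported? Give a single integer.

pos=0: emit NUM '1' (now at pos=1)
pos=2: emit RPAREN ')'
pos=4: emit ID 'foo' (now at pos=7)
pos=7: emit STAR '*'
pos=9: emit NUM '1' (now at pos=10)
pos=10: emit EQ '='
pos=12: enter STRING mode
pos=12: ERROR — unterminated string

Answer: 12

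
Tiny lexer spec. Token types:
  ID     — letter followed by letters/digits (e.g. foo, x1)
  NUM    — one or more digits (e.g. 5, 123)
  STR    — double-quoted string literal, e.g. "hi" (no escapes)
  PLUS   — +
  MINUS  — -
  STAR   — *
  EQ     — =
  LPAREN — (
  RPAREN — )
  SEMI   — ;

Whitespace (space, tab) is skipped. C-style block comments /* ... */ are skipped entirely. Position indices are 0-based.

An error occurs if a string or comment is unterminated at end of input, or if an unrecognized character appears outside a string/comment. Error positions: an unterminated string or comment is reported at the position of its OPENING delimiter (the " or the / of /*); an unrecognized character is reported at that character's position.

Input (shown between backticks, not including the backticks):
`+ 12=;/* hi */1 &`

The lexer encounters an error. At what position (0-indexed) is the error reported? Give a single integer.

Answer: 16

Derivation:
pos=0: emit PLUS '+'
pos=2: emit NUM '12' (now at pos=4)
pos=4: emit EQ '='
pos=5: emit SEMI ';'
pos=6: enter COMMENT mode (saw '/*')
exit COMMENT mode (now at pos=14)
pos=14: emit NUM '1' (now at pos=15)
pos=16: ERROR — unrecognized char '&'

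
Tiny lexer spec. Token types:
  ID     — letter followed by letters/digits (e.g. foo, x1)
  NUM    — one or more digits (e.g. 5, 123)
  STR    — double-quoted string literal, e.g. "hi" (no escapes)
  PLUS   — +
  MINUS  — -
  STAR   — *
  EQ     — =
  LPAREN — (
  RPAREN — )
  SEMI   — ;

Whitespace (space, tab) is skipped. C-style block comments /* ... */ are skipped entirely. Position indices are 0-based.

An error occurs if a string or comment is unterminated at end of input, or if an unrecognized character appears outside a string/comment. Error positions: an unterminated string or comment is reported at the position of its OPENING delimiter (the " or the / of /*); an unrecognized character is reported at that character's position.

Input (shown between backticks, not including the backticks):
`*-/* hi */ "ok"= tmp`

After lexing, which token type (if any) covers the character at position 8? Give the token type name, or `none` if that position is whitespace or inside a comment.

pos=0: emit STAR '*'
pos=1: emit MINUS '-'
pos=2: enter COMMENT mode (saw '/*')
exit COMMENT mode (now at pos=10)
pos=11: enter STRING mode
pos=11: emit STR "ok" (now at pos=15)
pos=15: emit EQ '='
pos=17: emit ID 'tmp' (now at pos=20)
DONE. 5 tokens: [STAR, MINUS, STR, EQ, ID]
Position 8: char is '*' -> none

Answer: none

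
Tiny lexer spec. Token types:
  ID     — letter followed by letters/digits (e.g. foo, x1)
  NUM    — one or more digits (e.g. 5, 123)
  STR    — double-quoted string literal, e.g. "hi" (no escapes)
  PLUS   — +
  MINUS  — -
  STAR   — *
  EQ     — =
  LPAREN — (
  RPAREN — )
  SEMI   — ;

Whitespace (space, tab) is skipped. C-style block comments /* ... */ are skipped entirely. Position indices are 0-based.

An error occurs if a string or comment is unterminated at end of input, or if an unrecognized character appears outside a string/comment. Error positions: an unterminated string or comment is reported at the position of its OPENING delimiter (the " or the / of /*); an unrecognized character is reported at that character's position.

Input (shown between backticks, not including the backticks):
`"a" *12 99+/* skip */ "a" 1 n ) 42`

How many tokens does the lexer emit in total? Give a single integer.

Answer: 10

Derivation:
pos=0: enter STRING mode
pos=0: emit STR "a" (now at pos=3)
pos=4: emit STAR '*'
pos=5: emit NUM '12' (now at pos=7)
pos=8: emit NUM '99' (now at pos=10)
pos=10: emit PLUS '+'
pos=11: enter COMMENT mode (saw '/*')
exit COMMENT mode (now at pos=21)
pos=22: enter STRING mode
pos=22: emit STR "a" (now at pos=25)
pos=26: emit NUM '1' (now at pos=27)
pos=28: emit ID 'n' (now at pos=29)
pos=30: emit RPAREN ')'
pos=32: emit NUM '42' (now at pos=34)
DONE. 10 tokens: [STR, STAR, NUM, NUM, PLUS, STR, NUM, ID, RPAREN, NUM]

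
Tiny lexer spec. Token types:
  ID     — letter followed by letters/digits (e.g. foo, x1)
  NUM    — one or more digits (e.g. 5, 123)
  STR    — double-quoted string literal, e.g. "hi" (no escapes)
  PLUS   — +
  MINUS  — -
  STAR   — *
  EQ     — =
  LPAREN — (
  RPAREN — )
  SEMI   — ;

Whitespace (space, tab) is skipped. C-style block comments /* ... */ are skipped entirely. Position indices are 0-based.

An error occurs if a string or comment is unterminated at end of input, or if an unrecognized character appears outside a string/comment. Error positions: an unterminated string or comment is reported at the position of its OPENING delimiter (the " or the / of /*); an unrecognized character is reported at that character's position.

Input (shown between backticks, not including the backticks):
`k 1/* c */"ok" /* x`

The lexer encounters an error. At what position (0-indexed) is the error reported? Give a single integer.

pos=0: emit ID 'k' (now at pos=1)
pos=2: emit NUM '1' (now at pos=3)
pos=3: enter COMMENT mode (saw '/*')
exit COMMENT mode (now at pos=10)
pos=10: enter STRING mode
pos=10: emit STR "ok" (now at pos=14)
pos=15: enter COMMENT mode (saw '/*')
pos=15: ERROR — unterminated comment (reached EOF)

Answer: 15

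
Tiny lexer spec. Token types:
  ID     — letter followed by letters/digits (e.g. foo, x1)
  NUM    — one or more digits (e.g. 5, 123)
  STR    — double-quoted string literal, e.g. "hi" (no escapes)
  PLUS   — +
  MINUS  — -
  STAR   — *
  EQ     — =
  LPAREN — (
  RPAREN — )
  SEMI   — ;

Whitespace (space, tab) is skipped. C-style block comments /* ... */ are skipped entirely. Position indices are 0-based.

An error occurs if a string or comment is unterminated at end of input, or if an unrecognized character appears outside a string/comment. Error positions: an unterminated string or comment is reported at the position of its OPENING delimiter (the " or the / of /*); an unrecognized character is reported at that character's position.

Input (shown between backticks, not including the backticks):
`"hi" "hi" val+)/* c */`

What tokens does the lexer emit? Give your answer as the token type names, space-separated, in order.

Answer: STR STR ID PLUS RPAREN

Derivation:
pos=0: enter STRING mode
pos=0: emit STR "hi" (now at pos=4)
pos=5: enter STRING mode
pos=5: emit STR "hi" (now at pos=9)
pos=10: emit ID 'val' (now at pos=13)
pos=13: emit PLUS '+'
pos=14: emit RPAREN ')'
pos=15: enter COMMENT mode (saw '/*')
exit COMMENT mode (now at pos=22)
DONE. 5 tokens: [STR, STR, ID, PLUS, RPAREN]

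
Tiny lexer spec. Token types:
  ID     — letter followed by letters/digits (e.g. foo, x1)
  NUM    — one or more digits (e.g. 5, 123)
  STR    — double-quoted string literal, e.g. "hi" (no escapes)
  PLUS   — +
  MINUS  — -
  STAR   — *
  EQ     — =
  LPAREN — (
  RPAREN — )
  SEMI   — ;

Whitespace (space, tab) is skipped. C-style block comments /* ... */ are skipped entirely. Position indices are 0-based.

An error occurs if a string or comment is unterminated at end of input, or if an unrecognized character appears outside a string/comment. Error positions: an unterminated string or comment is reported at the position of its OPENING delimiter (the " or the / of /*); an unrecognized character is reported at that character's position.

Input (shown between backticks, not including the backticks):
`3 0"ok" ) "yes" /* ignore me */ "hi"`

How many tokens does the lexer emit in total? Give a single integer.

Answer: 6

Derivation:
pos=0: emit NUM '3' (now at pos=1)
pos=2: emit NUM '0' (now at pos=3)
pos=3: enter STRING mode
pos=3: emit STR "ok" (now at pos=7)
pos=8: emit RPAREN ')'
pos=10: enter STRING mode
pos=10: emit STR "yes" (now at pos=15)
pos=16: enter COMMENT mode (saw '/*')
exit COMMENT mode (now at pos=31)
pos=32: enter STRING mode
pos=32: emit STR "hi" (now at pos=36)
DONE. 6 tokens: [NUM, NUM, STR, RPAREN, STR, STR]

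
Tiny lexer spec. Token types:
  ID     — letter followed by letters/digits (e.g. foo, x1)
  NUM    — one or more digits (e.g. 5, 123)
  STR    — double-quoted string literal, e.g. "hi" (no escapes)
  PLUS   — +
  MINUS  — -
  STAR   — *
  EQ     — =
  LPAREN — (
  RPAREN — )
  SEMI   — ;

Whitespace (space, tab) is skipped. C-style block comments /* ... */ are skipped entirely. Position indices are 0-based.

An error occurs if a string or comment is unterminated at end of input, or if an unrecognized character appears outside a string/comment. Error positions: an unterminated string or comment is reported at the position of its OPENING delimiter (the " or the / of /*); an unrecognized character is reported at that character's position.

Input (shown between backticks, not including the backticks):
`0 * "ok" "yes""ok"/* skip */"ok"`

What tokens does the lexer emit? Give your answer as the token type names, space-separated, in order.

pos=0: emit NUM '0' (now at pos=1)
pos=2: emit STAR '*'
pos=4: enter STRING mode
pos=4: emit STR "ok" (now at pos=8)
pos=9: enter STRING mode
pos=9: emit STR "yes" (now at pos=14)
pos=14: enter STRING mode
pos=14: emit STR "ok" (now at pos=18)
pos=18: enter COMMENT mode (saw '/*')
exit COMMENT mode (now at pos=28)
pos=28: enter STRING mode
pos=28: emit STR "ok" (now at pos=32)
DONE. 6 tokens: [NUM, STAR, STR, STR, STR, STR]

Answer: NUM STAR STR STR STR STR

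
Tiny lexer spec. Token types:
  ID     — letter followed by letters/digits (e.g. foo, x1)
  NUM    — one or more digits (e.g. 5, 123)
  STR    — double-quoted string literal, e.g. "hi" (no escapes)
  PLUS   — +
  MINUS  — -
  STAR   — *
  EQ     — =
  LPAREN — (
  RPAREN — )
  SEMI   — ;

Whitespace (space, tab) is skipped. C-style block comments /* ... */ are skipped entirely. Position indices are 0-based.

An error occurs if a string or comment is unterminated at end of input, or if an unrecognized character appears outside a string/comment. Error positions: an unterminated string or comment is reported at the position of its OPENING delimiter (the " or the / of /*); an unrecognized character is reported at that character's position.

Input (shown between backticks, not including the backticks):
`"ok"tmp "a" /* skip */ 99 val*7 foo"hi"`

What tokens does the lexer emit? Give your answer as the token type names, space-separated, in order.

Answer: STR ID STR NUM ID STAR NUM ID STR

Derivation:
pos=0: enter STRING mode
pos=0: emit STR "ok" (now at pos=4)
pos=4: emit ID 'tmp' (now at pos=7)
pos=8: enter STRING mode
pos=8: emit STR "a" (now at pos=11)
pos=12: enter COMMENT mode (saw '/*')
exit COMMENT mode (now at pos=22)
pos=23: emit NUM '99' (now at pos=25)
pos=26: emit ID 'val' (now at pos=29)
pos=29: emit STAR '*'
pos=30: emit NUM '7' (now at pos=31)
pos=32: emit ID 'foo' (now at pos=35)
pos=35: enter STRING mode
pos=35: emit STR "hi" (now at pos=39)
DONE. 9 tokens: [STR, ID, STR, NUM, ID, STAR, NUM, ID, STR]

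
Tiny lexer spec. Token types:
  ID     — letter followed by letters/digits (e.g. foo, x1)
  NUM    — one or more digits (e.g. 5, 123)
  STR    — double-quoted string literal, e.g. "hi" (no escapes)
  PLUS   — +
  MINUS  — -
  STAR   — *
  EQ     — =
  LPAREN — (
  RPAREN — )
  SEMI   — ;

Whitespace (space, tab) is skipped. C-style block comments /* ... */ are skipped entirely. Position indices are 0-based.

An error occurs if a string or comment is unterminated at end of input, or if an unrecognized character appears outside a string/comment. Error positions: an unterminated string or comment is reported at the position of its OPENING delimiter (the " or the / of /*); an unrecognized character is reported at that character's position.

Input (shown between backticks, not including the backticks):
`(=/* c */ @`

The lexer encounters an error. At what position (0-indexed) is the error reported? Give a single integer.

pos=0: emit LPAREN '('
pos=1: emit EQ '='
pos=2: enter COMMENT mode (saw '/*')
exit COMMENT mode (now at pos=9)
pos=10: ERROR — unrecognized char '@'

Answer: 10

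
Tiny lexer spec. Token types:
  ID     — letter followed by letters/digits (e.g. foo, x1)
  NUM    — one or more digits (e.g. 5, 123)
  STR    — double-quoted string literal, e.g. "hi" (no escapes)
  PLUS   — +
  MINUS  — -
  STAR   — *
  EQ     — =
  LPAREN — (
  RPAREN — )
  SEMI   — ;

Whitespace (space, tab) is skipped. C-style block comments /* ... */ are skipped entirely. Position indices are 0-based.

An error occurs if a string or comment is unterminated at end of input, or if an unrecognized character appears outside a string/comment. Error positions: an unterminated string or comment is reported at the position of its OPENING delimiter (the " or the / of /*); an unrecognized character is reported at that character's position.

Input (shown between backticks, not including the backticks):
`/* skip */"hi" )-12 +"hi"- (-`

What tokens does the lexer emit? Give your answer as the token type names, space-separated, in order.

Answer: STR RPAREN MINUS NUM PLUS STR MINUS LPAREN MINUS

Derivation:
pos=0: enter COMMENT mode (saw '/*')
exit COMMENT mode (now at pos=10)
pos=10: enter STRING mode
pos=10: emit STR "hi" (now at pos=14)
pos=15: emit RPAREN ')'
pos=16: emit MINUS '-'
pos=17: emit NUM '12' (now at pos=19)
pos=20: emit PLUS '+'
pos=21: enter STRING mode
pos=21: emit STR "hi" (now at pos=25)
pos=25: emit MINUS '-'
pos=27: emit LPAREN '('
pos=28: emit MINUS '-'
DONE. 9 tokens: [STR, RPAREN, MINUS, NUM, PLUS, STR, MINUS, LPAREN, MINUS]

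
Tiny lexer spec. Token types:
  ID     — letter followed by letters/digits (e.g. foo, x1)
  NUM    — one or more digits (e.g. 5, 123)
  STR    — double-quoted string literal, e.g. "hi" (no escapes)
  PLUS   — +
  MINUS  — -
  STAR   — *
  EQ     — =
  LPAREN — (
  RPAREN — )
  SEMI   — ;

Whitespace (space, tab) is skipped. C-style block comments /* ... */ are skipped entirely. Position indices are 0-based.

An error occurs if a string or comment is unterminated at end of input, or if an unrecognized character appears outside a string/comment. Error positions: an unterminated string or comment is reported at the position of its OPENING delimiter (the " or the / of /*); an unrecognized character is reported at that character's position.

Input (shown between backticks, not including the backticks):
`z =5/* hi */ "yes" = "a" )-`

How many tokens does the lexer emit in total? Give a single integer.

pos=0: emit ID 'z' (now at pos=1)
pos=2: emit EQ '='
pos=3: emit NUM '5' (now at pos=4)
pos=4: enter COMMENT mode (saw '/*')
exit COMMENT mode (now at pos=12)
pos=13: enter STRING mode
pos=13: emit STR "yes" (now at pos=18)
pos=19: emit EQ '='
pos=21: enter STRING mode
pos=21: emit STR "a" (now at pos=24)
pos=25: emit RPAREN ')'
pos=26: emit MINUS '-'
DONE. 8 tokens: [ID, EQ, NUM, STR, EQ, STR, RPAREN, MINUS]

Answer: 8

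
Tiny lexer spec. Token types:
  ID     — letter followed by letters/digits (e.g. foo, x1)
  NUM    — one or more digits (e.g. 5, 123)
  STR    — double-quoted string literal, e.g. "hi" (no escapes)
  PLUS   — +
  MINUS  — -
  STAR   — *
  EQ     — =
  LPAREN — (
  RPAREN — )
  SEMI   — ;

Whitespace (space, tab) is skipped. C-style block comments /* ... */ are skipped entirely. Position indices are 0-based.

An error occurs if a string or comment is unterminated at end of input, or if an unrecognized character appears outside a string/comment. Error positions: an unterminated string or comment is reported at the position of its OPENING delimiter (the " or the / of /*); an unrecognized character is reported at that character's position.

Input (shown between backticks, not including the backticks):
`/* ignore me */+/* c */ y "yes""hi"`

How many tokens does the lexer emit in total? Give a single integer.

pos=0: enter COMMENT mode (saw '/*')
exit COMMENT mode (now at pos=15)
pos=15: emit PLUS '+'
pos=16: enter COMMENT mode (saw '/*')
exit COMMENT mode (now at pos=23)
pos=24: emit ID 'y' (now at pos=25)
pos=26: enter STRING mode
pos=26: emit STR "yes" (now at pos=31)
pos=31: enter STRING mode
pos=31: emit STR "hi" (now at pos=35)
DONE. 4 tokens: [PLUS, ID, STR, STR]

Answer: 4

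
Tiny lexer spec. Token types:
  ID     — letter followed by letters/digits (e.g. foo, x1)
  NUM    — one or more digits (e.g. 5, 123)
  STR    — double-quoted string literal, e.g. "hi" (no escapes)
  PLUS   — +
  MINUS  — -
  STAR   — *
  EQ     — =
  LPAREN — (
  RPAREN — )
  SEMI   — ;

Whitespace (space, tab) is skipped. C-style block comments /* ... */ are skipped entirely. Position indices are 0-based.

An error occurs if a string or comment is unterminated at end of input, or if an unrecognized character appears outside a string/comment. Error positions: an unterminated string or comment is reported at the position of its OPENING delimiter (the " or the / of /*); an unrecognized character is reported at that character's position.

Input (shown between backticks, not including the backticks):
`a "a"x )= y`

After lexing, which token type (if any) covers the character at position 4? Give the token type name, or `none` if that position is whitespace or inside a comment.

Answer: STR

Derivation:
pos=0: emit ID 'a' (now at pos=1)
pos=2: enter STRING mode
pos=2: emit STR "a" (now at pos=5)
pos=5: emit ID 'x' (now at pos=6)
pos=7: emit RPAREN ')'
pos=8: emit EQ '='
pos=10: emit ID 'y' (now at pos=11)
DONE. 6 tokens: [ID, STR, ID, RPAREN, EQ, ID]
Position 4: char is '"' -> STR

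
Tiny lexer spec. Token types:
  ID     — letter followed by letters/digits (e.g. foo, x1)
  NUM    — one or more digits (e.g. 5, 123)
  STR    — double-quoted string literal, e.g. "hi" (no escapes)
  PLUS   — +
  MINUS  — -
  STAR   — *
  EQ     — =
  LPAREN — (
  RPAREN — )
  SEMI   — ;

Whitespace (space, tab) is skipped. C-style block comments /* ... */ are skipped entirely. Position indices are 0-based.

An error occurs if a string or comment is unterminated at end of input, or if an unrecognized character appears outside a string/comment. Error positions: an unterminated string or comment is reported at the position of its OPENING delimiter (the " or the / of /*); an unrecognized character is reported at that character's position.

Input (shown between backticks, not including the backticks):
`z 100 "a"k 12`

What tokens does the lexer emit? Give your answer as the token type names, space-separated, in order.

pos=0: emit ID 'z' (now at pos=1)
pos=2: emit NUM '100' (now at pos=5)
pos=6: enter STRING mode
pos=6: emit STR "a" (now at pos=9)
pos=9: emit ID 'k' (now at pos=10)
pos=11: emit NUM '12' (now at pos=13)
DONE. 5 tokens: [ID, NUM, STR, ID, NUM]

Answer: ID NUM STR ID NUM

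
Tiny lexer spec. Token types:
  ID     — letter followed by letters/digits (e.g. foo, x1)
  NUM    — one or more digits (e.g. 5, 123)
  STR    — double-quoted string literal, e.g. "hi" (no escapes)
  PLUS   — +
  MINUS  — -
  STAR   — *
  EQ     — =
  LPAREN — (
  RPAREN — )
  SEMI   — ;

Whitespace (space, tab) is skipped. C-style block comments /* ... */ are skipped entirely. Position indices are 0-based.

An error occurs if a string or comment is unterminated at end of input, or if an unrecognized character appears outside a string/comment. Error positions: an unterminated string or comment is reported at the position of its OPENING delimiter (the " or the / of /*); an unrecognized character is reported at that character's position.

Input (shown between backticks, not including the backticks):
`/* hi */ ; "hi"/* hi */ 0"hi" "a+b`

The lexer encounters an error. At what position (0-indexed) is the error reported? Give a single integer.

pos=0: enter COMMENT mode (saw '/*')
exit COMMENT mode (now at pos=8)
pos=9: emit SEMI ';'
pos=11: enter STRING mode
pos=11: emit STR "hi" (now at pos=15)
pos=15: enter COMMENT mode (saw '/*')
exit COMMENT mode (now at pos=23)
pos=24: emit NUM '0' (now at pos=25)
pos=25: enter STRING mode
pos=25: emit STR "hi" (now at pos=29)
pos=30: enter STRING mode
pos=30: ERROR — unterminated string

Answer: 30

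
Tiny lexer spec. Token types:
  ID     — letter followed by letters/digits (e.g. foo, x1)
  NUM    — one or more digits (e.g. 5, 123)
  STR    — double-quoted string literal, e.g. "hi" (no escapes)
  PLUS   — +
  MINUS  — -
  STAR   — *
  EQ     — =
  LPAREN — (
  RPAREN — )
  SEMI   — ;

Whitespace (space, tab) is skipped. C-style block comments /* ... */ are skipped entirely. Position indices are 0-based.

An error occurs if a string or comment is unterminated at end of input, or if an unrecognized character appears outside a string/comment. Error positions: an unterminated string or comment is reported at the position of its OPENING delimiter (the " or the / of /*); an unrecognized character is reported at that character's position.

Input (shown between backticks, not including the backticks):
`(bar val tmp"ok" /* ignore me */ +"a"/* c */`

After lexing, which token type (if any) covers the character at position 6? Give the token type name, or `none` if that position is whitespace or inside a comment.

Answer: ID

Derivation:
pos=0: emit LPAREN '('
pos=1: emit ID 'bar' (now at pos=4)
pos=5: emit ID 'val' (now at pos=8)
pos=9: emit ID 'tmp' (now at pos=12)
pos=12: enter STRING mode
pos=12: emit STR "ok" (now at pos=16)
pos=17: enter COMMENT mode (saw '/*')
exit COMMENT mode (now at pos=32)
pos=33: emit PLUS '+'
pos=34: enter STRING mode
pos=34: emit STR "a" (now at pos=37)
pos=37: enter COMMENT mode (saw '/*')
exit COMMENT mode (now at pos=44)
DONE. 7 tokens: [LPAREN, ID, ID, ID, STR, PLUS, STR]
Position 6: char is 'a' -> ID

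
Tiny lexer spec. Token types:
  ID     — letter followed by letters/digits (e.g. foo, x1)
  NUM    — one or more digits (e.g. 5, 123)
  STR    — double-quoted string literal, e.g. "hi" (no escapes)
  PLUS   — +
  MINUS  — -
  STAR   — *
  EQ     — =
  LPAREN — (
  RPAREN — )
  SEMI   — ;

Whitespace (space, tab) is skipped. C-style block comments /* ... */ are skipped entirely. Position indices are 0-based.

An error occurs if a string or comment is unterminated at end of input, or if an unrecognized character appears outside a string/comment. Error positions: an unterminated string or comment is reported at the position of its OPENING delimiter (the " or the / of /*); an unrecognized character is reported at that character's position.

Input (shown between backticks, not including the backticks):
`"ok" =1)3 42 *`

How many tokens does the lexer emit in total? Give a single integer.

pos=0: enter STRING mode
pos=0: emit STR "ok" (now at pos=4)
pos=5: emit EQ '='
pos=6: emit NUM '1' (now at pos=7)
pos=7: emit RPAREN ')'
pos=8: emit NUM '3' (now at pos=9)
pos=10: emit NUM '42' (now at pos=12)
pos=13: emit STAR '*'
DONE. 7 tokens: [STR, EQ, NUM, RPAREN, NUM, NUM, STAR]

Answer: 7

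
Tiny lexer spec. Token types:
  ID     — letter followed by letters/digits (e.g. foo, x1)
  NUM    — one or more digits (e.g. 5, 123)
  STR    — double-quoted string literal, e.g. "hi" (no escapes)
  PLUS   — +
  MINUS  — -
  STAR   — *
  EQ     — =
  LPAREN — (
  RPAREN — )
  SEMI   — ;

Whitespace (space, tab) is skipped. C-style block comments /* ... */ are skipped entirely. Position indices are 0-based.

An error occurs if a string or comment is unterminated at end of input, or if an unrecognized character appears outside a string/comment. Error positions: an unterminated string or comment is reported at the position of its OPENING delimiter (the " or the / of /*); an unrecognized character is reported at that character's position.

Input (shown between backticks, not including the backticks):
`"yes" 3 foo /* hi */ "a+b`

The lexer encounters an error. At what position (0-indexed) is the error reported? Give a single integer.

pos=0: enter STRING mode
pos=0: emit STR "yes" (now at pos=5)
pos=6: emit NUM '3' (now at pos=7)
pos=8: emit ID 'foo' (now at pos=11)
pos=12: enter COMMENT mode (saw '/*')
exit COMMENT mode (now at pos=20)
pos=21: enter STRING mode
pos=21: ERROR — unterminated string

Answer: 21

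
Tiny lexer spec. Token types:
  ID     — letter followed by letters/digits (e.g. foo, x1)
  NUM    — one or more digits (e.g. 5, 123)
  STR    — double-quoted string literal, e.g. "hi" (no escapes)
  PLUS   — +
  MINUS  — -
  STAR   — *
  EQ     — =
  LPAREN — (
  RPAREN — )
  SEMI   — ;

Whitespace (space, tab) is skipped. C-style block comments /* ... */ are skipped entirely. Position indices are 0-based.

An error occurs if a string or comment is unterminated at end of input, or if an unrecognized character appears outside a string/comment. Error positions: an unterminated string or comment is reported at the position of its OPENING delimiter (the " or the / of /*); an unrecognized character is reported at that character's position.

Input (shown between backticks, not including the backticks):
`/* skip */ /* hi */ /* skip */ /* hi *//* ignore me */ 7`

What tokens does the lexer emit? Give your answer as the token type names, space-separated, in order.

pos=0: enter COMMENT mode (saw '/*')
exit COMMENT mode (now at pos=10)
pos=11: enter COMMENT mode (saw '/*')
exit COMMENT mode (now at pos=19)
pos=20: enter COMMENT mode (saw '/*')
exit COMMENT mode (now at pos=30)
pos=31: enter COMMENT mode (saw '/*')
exit COMMENT mode (now at pos=39)
pos=39: enter COMMENT mode (saw '/*')
exit COMMENT mode (now at pos=54)
pos=55: emit NUM '7' (now at pos=56)
DONE. 1 tokens: [NUM]

Answer: NUM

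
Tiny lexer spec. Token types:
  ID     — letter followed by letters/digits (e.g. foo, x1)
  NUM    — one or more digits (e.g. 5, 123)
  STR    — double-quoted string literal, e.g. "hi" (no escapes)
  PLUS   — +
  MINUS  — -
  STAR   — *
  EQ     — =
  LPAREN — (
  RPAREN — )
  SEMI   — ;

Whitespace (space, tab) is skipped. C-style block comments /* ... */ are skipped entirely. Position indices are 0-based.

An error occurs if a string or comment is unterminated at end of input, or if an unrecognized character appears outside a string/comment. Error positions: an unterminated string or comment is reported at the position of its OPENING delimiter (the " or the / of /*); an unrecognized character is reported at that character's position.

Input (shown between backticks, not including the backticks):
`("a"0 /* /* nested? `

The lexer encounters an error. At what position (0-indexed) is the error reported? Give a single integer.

pos=0: emit LPAREN '('
pos=1: enter STRING mode
pos=1: emit STR "a" (now at pos=4)
pos=4: emit NUM '0' (now at pos=5)
pos=6: enter COMMENT mode (saw '/*')
pos=6: ERROR — unterminated comment (reached EOF)

Answer: 6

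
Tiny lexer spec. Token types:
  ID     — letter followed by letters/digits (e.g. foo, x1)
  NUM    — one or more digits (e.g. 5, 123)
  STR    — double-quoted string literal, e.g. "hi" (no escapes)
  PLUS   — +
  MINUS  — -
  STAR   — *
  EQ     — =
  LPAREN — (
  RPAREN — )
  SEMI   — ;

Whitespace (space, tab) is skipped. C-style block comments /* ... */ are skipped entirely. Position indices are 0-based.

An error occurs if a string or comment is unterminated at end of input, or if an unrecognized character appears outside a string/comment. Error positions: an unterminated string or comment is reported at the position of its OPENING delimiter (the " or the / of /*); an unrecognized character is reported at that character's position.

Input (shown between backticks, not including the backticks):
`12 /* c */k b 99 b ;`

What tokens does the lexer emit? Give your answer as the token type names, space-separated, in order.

Answer: NUM ID ID NUM ID SEMI

Derivation:
pos=0: emit NUM '12' (now at pos=2)
pos=3: enter COMMENT mode (saw '/*')
exit COMMENT mode (now at pos=10)
pos=10: emit ID 'k' (now at pos=11)
pos=12: emit ID 'b' (now at pos=13)
pos=14: emit NUM '99' (now at pos=16)
pos=17: emit ID 'b' (now at pos=18)
pos=19: emit SEMI ';'
DONE. 6 tokens: [NUM, ID, ID, NUM, ID, SEMI]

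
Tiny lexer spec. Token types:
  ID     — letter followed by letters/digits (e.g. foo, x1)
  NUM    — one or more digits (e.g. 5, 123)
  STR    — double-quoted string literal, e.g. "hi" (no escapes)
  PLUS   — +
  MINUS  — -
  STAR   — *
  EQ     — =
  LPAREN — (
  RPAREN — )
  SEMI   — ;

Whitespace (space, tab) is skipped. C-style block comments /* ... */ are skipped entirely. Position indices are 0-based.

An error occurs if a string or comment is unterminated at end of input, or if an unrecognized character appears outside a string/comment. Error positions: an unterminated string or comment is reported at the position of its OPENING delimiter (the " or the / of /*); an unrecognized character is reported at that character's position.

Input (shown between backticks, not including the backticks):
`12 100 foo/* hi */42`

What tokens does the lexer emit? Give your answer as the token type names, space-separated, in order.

Answer: NUM NUM ID NUM

Derivation:
pos=0: emit NUM '12' (now at pos=2)
pos=3: emit NUM '100' (now at pos=6)
pos=7: emit ID 'foo' (now at pos=10)
pos=10: enter COMMENT mode (saw '/*')
exit COMMENT mode (now at pos=18)
pos=18: emit NUM '42' (now at pos=20)
DONE. 4 tokens: [NUM, NUM, ID, NUM]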